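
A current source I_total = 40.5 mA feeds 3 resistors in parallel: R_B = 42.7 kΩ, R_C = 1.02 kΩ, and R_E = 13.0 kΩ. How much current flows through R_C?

ΣG = 1/42.7 + 1/1.02 + 1/13.0 = 1.081.
Current divider: I(R_C) = I_total · G_k/ΣG = 40.5 × (0.9804/1.081) = 40.5 × 0.9072 = 36.74 mA.

I ≈ 36.7 mA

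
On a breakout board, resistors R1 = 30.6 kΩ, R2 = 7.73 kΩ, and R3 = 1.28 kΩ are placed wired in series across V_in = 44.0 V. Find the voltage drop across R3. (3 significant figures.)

ΣR = 30.6 + 7.73 + 1.28 = 39.61 kΩ.
By the voltage-divider rule, V = 44.0 × 1.280/39.61 = 1.422 V.

V ≈ 1.42 V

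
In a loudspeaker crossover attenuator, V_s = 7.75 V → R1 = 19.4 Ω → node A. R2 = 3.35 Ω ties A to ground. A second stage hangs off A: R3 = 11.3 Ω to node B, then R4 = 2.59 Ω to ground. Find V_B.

V_B ≈ 0.176 V

Looking into the second stage from A: R3 + R4 = 13.89 Ω appears in parallel with R2.
Effective lower resistance at A: R2 ‖ 13.89 = 2.699 Ω.
V_A = 7.75 × 2.699/(19.4 + 2.699) = 0.9465 V.
Then the unloaded second divider: V_B = V_A × R4/(R3+R4) = 0.9465 × 0.1865 = 0.1765 V.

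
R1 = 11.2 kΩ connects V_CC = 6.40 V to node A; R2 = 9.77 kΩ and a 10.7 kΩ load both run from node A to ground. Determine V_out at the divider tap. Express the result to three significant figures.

V_out ≈ 2.00 V

The load sits in parallel with R2, giving an effective lower resistance R2' = R2·R_L/(R2+R_L) = 5.107 kΩ.
Now apply the divider: V_out = 6.40 × 0.3132 = 2.004 V.
(Unloaded it would be 2.98 V; the load pulls it down.)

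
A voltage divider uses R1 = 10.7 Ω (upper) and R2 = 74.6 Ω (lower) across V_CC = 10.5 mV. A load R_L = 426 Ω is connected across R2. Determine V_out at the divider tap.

The load sits in parallel with R2, giving an effective lower resistance R2' = R2·R_L/(R2+R_L) = 63.48 Ω.
Then V_out = V_CC · R2'/(R1 + R2') = 10.5 × 63.48/74.18 = 8.986 mV.

V_out ≈ 8.99 mV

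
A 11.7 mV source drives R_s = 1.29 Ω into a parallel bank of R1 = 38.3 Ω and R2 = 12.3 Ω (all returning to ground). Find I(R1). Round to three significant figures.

Combine the parallel branches: R_p = (1/38.3 + 1/12.3)⁻¹ = 9.310 Ω.
Node voltage V_A = V_in · R_p/(R_s + R_p) = 11.7 × 0.8783 = 10.28 mV.
I(R1) = V_A / R1 = 10.28/38.3 = 0.2683 mA.
(Equivalently: I_total = 1.104 mA, then current-divider fraction G_k/ΣG = 0.2431.)

I ≈ 0.268 mA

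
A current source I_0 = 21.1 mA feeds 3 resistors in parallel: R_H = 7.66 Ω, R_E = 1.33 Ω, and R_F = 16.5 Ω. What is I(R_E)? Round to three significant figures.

I ≈ 16.8 mA

Conductances: ΣG = 1/7.66 + 1/1.33 + 1/16.5 = 0.9430 (1/Ω).
R_E takes the fraction G_k/ΣG = 0.7519/0.9430 = 0.7973, so I = 21.1 × 0.7973 = 16.82 mA.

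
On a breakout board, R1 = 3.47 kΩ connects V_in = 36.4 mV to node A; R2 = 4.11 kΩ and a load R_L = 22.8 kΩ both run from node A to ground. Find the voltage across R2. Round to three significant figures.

V_out ≈ 18.2 mV

First combine the lower leg with the load: R2 ‖ R_L = 3.482 kΩ.
Then V_out = V_in · R2'/(R1 + R2') = 36.4 × 3.482/6.952 = 18.23 mV.
(Unloaded it would be 19.7 mV; the load pulls it down.)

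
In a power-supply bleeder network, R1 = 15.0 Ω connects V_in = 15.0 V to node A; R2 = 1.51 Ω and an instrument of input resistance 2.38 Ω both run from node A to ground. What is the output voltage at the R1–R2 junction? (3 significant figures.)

R2 ‖ R_L = (1.51 × 2.38)/(1.51 + 2.38) = 0.9239 Ω.
Then V_out = V_in · R2'/(R1 + R2') = 15.0 × 0.9239/15.92 = 0.8703 V.
(Unloaded it would be 1.37 V; the load pulls it down.)

V_out ≈ 0.870 V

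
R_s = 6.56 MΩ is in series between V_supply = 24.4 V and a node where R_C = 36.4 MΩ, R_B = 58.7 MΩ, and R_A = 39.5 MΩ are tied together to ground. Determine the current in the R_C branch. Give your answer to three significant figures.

Combine the parallel branches: R_p = (1/36.4 + 1/58.7 + 1/39.5)⁻¹ = 14.32 MΩ.
Node voltage V_A = V_supply · R_p/(R_s + R_p) = 24.4 × 0.6858 = 16.73 V.
Branch current I = V_A/R_C = 16.73/36.4 = 0.4597 µA.

I ≈ 0.460 µA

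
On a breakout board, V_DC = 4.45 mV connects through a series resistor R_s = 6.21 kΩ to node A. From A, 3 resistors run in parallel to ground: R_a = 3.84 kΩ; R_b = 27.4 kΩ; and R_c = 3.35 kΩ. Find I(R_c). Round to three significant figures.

I ≈ 0.283 µA

Equivalent of the parallel group: R_p = 1.679 kΩ.
Node voltage V_A = V_DC · R_p/(R_s + R_p) = 4.45 × 0.2129 = 0.9473 mV.
I(R_c) = V_A / R_c = 0.9473/3.35 = 0.2828 µA.
(Equivalently: I_total = 0.5640 µA, then current-divider fraction G_k/ΣG = 0.5013.)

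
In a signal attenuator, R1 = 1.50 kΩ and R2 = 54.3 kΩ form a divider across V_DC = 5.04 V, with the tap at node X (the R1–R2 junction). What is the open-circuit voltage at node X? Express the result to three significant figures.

V_th ≈ 4.90 V

Open-circuit (no load on X): V_th = V_DC · R2/(R1 + R2) = 5.04 × 54.3/(1.500 + 54.3) = 4.905 V.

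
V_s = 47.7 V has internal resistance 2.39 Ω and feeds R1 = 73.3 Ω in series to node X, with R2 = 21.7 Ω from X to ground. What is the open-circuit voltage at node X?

V_th ≈ 10.6 V

R1' = 2.39 + 73.3 = 75.69 Ω (source resistance + R1).
Open-circuit (no load on X): V_th = V_s · R2/(R1' + R2) = 47.7 × 21.7/(75.69 + 21.7) = 10.63 V.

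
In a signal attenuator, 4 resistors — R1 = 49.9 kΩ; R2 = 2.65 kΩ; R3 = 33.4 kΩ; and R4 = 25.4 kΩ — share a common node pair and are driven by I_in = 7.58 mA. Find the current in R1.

Total conductance ΣG = 1/49.9 + 1/2.65 + 1/33.4 + 1/25.4 = 0.4667 (units of 1/kΩ).
Current divider: I(R1) = I_in · G_k/ΣG = 7.58 × (0.02004/0.4667) = 7.58 × 0.04294 = 0.3255 mA.

I ≈ 0.325 mA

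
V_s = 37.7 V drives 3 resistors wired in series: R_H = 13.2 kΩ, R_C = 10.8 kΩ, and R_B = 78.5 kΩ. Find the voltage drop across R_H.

ΣR = 13.2 + 10.8 + 78.5 = 102.5 kΩ.
By the voltage-divider rule, V = 37.7 × 13.20/102.5 = 4.855 V.

V ≈ 4.86 V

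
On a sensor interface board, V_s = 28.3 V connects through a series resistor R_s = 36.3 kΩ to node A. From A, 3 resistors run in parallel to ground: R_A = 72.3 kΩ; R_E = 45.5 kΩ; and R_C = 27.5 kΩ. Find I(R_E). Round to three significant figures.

I ≈ 0.172 mA

Combine the parallel branches: R_p = (1/72.3 + 1/45.5 + 1/27.5)⁻¹ = 13.86 kΩ.
V_A = 28.3 × 13.86/50.16 = 7.818 V.
I(R_E) = V_A / R_E = 7.818/45.5 = 0.1718 mA.
(Equivalently: I_total = 0.5642 mA, then current-divider fraction G_k/ΣG = 0.3045.)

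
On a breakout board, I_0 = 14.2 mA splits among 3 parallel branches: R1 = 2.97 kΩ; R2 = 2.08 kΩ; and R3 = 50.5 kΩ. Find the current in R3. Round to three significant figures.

I ≈ 0.336 mA

Total conductance ΣG = 1/2.97 + 1/2.08 + 1/50.5 = 0.8373 (units of 1/kΩ).
Current divider: I(R3) = I_0 · G_k/ΣG = 14.2 × (0.01980/0.8373) = 14.2 × 0.02365 = 0.3358 mA.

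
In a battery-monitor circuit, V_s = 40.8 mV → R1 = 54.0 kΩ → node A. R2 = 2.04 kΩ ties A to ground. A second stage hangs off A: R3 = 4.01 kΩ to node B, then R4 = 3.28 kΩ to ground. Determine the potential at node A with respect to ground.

Looking into the second stage from A: R3 + R4 = 7.290 kΩ appears in parallel with R2.
R2 ‖ (R3+R4) = 1.594 kΩ.
V_A = 40.8 × 1.594/(54.0 + 1.594) = 1.170 mV.

V_A ≈ 1.17 mV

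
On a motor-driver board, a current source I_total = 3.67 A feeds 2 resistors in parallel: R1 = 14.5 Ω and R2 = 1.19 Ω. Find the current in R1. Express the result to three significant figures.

For two parallel branches, I_k = I_total · (other R)/(sum of R).
So I = 3.67 × 1.19/15.69 = 0.2783 A.

I ≈ 0.278 A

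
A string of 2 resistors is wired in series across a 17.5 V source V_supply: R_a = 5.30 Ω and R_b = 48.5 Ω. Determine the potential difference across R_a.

V ≈ 1.72 V

Total series resistance ΣR = 5.30 + 48.5 = 53.80 Ω.
Voltage divider: V = V_supply · (5.300 / 53.80) = 17.5 × 0.09851 = 1.724 V.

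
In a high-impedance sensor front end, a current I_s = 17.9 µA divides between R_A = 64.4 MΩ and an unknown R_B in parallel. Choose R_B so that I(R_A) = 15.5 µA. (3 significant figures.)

R_B ≈ 416 MΩ

The fraction through R_A equals R_B/(R_A+R_B).
With f = 0.8659, R_B = R_A · f/(1−f) = 64.4 × 6.458 = 415.9 MΩ.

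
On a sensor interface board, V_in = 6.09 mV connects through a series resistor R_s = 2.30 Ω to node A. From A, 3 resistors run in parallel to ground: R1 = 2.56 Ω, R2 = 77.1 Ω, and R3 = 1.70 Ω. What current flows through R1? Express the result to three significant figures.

I ≈ 0.725 mA

Parallel bank: R_p = 1/(1/2.56 + 1/77.1 + 1/1.70) = 1.008 Ω.
V_A = 6.09 × 1.008/3.308 = 1.856 mV.
I(R1) = V_A / R1 = 1.856/2.56 = 0.7250 mA.
(Equivalently: I_total = 1.841 mA, then current-divider fraction G_k/ΣG = 0.3938.)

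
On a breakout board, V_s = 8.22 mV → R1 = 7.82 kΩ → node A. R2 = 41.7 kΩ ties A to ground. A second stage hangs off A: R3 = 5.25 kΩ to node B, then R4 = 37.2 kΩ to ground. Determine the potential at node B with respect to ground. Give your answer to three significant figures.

V_B ≈ 5.25 mV

Looking into the second stage from A: R3 + R4 = 42.45 kΩ appears in parallel with R2.
Effective lower resistance at A: R2 ‖ 42.45 = 21.04 kΩ.
So V_A = 8.22 × 0.7290 = 5.992 mV.
V_B = V_A × 0.8763 = 5.251 mV.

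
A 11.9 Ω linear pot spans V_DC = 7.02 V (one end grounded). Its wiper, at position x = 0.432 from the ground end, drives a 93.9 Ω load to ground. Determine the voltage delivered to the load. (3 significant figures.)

Split the track: R_lower = x·R_p = 5.141 Ω, R_upper = (1−x)·R_p = 6.759 Ω.
(x·R_p) ‖ R_L = 4.874 Ω.
Loaded-divider output: V_out = 7.02 × 0.4190 = 2.941 V.
(Unloaded: V_out = x·V_DC = 3.03 V.)

V_out ≈ 2.94 V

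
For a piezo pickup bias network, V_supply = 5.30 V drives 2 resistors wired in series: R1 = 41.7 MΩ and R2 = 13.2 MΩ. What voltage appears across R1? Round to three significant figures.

V ≈ 4.03 V

ΣR = 41.7 + 13.2 = 54.90 MΩ.
By the voltage-divider rule, V = 5.30 × 41.70/54.90 = 4.026 V.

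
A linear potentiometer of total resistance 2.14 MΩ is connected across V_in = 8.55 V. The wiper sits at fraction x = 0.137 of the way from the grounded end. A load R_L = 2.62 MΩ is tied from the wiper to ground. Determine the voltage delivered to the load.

V_out ≈ 1.07 V

Lower segment x·R_p = 0.2932 MΩ; upper segment (1−x)·R_p = 1.847 MΩ.
Lower segment in parallel with the load: 0.2932 ‖ 2.62 = 0.2637 MΩ.
V_out = 8.55 × 0.2637/(1.847 + 0.2637) = 1.068 V.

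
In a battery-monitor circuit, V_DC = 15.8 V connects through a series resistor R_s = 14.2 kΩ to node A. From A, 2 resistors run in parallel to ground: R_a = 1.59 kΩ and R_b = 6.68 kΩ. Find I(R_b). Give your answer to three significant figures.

I ≈ 0.196 mA

Equivalent of the parallel group: R_p = 1.284 kΩ.
V_A by voltage divider: V_A = 15.8 × 1.284/(14.2 + 1.284) = 1.310 V.
Branch current I = V_A/R_b = 1.310/6.68 = 0.1962 mA.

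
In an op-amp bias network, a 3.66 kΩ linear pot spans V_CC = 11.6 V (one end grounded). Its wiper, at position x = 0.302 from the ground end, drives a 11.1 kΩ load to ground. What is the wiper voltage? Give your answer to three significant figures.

V_out ≈ 3.28 V

Split the track: R_lower = x·R_p = 1.105 kΩ, R_upper = (1−x)·R_p = 2.555 kΩ.
Lower segment in parallel with the load: 1.105 ‖ 11.1 = 1.005 kΩ.
Then V_out = V_CC · 1.005/(2.555 + 1.005) = 3.276 V.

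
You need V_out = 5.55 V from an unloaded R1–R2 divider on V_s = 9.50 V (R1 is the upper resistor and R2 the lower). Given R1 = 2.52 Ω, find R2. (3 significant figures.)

R2 ≈ 3.54 Ω

The divider ratio is R2/(R1+R2) = 5.55/9.50 = 0.5842.
So R2 = R1 · V_out/(V_s − V_out) = 2.52 × 5.55/(9.50 − 5.55) = 2.52 × 1.405 = 3.541 Ω.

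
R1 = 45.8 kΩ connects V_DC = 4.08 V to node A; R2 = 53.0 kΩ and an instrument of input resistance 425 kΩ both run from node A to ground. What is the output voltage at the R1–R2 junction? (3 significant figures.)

V_out ≈ 2.07 V

R2 ‖ R_L = (53.0 × 425)/(53.0 + 425) = 47.12 kΩ.
Then V_out = V_DC · R2'/(R1 + R2') = 4.08 × 47.12/92.92 = 2.069 V.
(Unloaded it would be 2.19 V; the load pulls it down.)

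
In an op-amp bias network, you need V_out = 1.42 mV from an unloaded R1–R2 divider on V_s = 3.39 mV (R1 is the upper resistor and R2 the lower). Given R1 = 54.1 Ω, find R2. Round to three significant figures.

The divider ratio is R2/(R1+R2) = 1.42/3.39 = 0.4189.
Rearranging, R2 = R1·k/(1−k) = 54.1 × 0.7208 = 39.00 Ω.

R2 ≈ 39.0 Ω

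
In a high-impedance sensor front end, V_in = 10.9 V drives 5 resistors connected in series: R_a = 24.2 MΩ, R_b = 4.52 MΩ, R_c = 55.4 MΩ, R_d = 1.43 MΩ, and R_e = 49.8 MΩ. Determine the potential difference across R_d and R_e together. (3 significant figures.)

ΣR = 24.2 + 4.52 + 55.4 + 1.43 + 49.8 = 135.3 MΩ.
R_{R_d..R_e} = 1.43 + 49.8 = 51.23 MΩ.
V = V_in · R/ΣR = 10.9 × 0.3785 = 4.126 V.

V ≈ 4.13 V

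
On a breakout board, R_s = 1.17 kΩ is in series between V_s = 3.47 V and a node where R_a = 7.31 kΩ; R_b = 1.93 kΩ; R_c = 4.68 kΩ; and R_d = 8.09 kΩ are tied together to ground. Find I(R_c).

Equivalent of the parallel group: R_p = 1.008 kΩ.
V_A = 3.47 × 1.008/2.178 = 1.606 V.
I(R_c) = V_A / R_c = 1.606/4.68 = 0.3431 mA.

I ≈ 0.343 mA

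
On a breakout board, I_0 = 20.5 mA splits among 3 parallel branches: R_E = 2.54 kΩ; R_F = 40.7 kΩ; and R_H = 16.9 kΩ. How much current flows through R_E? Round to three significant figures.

I ≈ 16.9 mA

ΣG = 1/2.54 + 1/40.7 + 1/16.9 = 0.4774.
By the current-divider rule, I = I_0 · G_k/ΣG = 20.5 × 0.8246 = 16.90 mA.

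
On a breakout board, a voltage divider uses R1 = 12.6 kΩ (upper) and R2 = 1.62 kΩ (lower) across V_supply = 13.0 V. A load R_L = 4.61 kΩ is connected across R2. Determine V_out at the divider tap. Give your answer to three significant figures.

R2 ‖ R_L = (1.62 × 4.61)/(1.62 + 4.61) = 1.199 kΩ.
Now apply the divider: V_out = 13.0 × 0.08687 = 1.129 V.
(Unloaded it would be 1.48 V; the load pulls it down.)

V_out ≈ 1.13 V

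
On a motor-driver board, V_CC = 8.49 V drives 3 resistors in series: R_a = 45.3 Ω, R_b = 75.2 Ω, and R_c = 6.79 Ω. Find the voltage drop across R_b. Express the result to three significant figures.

V ≈ 5.02 V

ΣR = 45.3 + 75.2 + 6.79 = 127.3 Ω.
Voltage divider: V = V_CC · (75.20 / 127.3) = 8.49 × 0.5908 = 5.016 V.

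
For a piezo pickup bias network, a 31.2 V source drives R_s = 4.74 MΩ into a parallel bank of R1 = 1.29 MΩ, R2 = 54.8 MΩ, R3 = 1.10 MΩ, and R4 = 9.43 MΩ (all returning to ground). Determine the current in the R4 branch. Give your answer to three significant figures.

I ≈ 0.346 µA

Combine the parallel branches: R_p = (1/1.29 + 1/54.8 + 1/1.10 + 1/9.43)⁻¹ = 0.5529 MΩ.
V_A by voltage divider: V_A = 31.2 × 0.5529/(4.74 + 0.5529) = 3.259 V.
Branch current I = V_A/R4 = 3.259/9.43 = 0.3456 µA.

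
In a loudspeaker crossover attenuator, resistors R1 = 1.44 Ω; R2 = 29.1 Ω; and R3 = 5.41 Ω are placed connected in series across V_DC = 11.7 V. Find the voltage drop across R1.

V ≈ 0.469 V

Total series resistance ΣR = 1.44 + 29.1 + 5.41 = 35.95 Ω.
Voltage divider: V = V_DC · (1.440 / 35.95) = 11.7 × 0.04006 = 0.4687 V.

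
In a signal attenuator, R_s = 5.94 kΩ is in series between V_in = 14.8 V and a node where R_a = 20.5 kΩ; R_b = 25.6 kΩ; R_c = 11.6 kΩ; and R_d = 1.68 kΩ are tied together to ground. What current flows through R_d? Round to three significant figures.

I ≈ 1.58 mA

Combine the parallel branches: R_p = (1/20.5 + 1/25.6 + 1/11.6 + 1/1.68)⁻¹ = 1.300 kΩ.
V_A by voltage divider: V_A = 14.8 × 1.300/(5.94 + 1.300) = 2.657 V.
Branch current I = V_A/R_d = 2.657/1.68 = 1.582 mA.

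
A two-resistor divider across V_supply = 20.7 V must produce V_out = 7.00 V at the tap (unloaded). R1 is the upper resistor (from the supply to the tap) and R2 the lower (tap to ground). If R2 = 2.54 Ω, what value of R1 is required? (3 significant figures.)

R1 ≈ 4.97 Ω

Required fraction k = V_out/V_supply = 0.3382.
So R1 = R2 · (V_supply/V_out − 1) = 2.54 × (20.7/7.00 − 1) = 2.54 × 1.957 = 4.971 Ω.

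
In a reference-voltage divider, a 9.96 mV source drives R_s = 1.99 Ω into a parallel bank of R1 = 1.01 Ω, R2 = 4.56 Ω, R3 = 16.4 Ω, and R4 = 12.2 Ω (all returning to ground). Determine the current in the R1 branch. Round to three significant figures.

Combine the parallel branches: R_p = (1/1.01 + 1/4.56 + 1/16.4 + 1/12.2)⁻¹ = 0.7395 Ω.
V_A by voltage divider: V_A = 9.96 × 0.7395/(1.99 + 0.7395) = 2.698 mV.
Branch current I = V_A/R1 = 2.698/1.01 = 2.672 mA.
(Equivalently: I_total = 3.649 mA, then current-divider fraction G_k/ΣG = 0.7321.)

I ≈ 2.67 mA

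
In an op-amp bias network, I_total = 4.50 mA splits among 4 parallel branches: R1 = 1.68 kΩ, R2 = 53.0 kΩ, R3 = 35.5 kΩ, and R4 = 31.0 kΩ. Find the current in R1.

I ≈ 3.97 mA

Total conductance ΣG = 1/1.68 + 1/53.0 + 1/35.5 + 1/31.0 = 0.6745 (units of 1/kΩ).
Current divider: I(R1) = I_total · G_k/ΣG = 4.50 × (0.5952/0.6745) = 4.50 × 0.8824 = 3.971 mA.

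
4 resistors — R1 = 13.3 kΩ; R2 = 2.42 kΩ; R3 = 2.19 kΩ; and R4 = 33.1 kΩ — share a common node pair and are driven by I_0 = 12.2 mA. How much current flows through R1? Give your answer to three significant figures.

Conductances: ΣG = 1/13.3 + 1/2.42 + 1/2.19 + 1/33.1 = 0.9752 (1/kΩ).
Current divider: I(R1) = I_0 · G_k/ΣG = 12.2 × (0.07519/0.9752) = 12.2 × 0.07710 = 0.9406 mA.

I ≈ 0.941 mA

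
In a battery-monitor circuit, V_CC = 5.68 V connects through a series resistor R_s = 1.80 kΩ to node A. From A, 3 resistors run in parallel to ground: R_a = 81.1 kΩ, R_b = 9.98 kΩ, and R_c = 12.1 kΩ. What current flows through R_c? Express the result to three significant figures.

Combine the parallel branches: R_p = (1/81.1 + 1/9.98 + 1/12.1)⁻¹ = 5.124 kΩ.
V_A by voltage divider: V_A = 5.68 × 5.124/(1.80 + 5.124) = 4.203 V.
Branch current I = V_A/R_c = 4.203/12.1 = 0.3474 mA.
(Check via current divider: I_total = 0.8204 mA; share G_k/ΣG = 0.4234 → same result.)

I ≈ 0.347 mA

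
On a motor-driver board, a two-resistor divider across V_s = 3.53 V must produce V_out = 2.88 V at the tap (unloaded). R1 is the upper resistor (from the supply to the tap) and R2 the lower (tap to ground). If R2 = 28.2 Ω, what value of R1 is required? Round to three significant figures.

Required fraction k = V_out/V_s = 0.8159.
Rearranging, R1 = R2·(1−k)/k = 28.2 × 0.2257 = 6.365 Ω.

R1 ≈ 6.36 Ω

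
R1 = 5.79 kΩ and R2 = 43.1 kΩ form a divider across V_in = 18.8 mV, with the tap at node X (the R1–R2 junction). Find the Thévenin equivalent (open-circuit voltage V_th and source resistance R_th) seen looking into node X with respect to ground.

V_th is the unloaded tap voltage: V_in · R2/(R1+R2) = 18.8 × 0.8816 = 16.57 mV.
With V_in suppressed (replaced by a short), R_th = R1 ‖ R2 = (5.790 × 43.1)/(5.790 + 43.1) = 5.104 kΩ.

V_th ≈ 16.6 mV, R_th ≈ 5.10 kΩ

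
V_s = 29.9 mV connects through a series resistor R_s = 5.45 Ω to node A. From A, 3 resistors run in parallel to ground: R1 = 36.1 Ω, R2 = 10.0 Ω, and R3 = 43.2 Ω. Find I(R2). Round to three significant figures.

I ≈ 1.64 mA

Parallel bank: R_p = 1/(1/36.1 + 1/10.0 + 1/43.2) = 6.629 Ω.
Node voltage V_A = V_s · R_p/(R_s + R_p) = 29.9 × 0.5488 = 16.41 mV.
Branch current I = V_A/R2 = 16.41/10.0 = 1.641 mA.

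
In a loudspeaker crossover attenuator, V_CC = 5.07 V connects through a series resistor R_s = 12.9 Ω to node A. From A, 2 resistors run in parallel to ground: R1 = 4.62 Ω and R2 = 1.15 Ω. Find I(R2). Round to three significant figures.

I ≈ 0.294 A

Combine the parallel branches: R_p = (1/4.62 + 1/1.15)⁻¹ = 0.9208 Ω.
V_A = 5.07 × 0.9208/13.82 = 0.3378 V.
I(R2) = V_A / R2 = 0.3378/1.15 = 0.2937 A.
(Equivalently: I_total = 0.3668 A, then current-divider fraction G_k/ΣG = 0.8007.)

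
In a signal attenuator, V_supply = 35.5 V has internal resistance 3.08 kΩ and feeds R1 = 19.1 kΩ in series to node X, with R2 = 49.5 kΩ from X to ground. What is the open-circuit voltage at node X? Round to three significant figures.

R1' = 3.08 + 19.1 = 22.18 kΩ (source resistance + R1).
Open-circuit (no load on X): V_th = V_supply · R2/(R1' + R2) = 35.5 × 49.5/(22.18 + 49.5) = 24.52 V.

V_th ≈ 24.5 V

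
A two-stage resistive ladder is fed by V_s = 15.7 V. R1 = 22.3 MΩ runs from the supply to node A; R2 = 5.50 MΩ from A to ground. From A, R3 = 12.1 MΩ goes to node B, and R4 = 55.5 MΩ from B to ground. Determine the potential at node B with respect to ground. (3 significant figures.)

V_B ≈ 2.39 V

Node A sees R2 in parallel with the series input of stage 2, R3 + R4 = 67.60 MΩ.
Effective lower resistance at A: R2 ‖ 67.60 = 5.086 MΩ.
So V_A = 15.7 × 0.1857 = 2.916 V.
Stage 2 is unloaded, so V_B = V_A · R4/(R3+R4) = 2.916 × 55.5/67.60 = 2.394 V.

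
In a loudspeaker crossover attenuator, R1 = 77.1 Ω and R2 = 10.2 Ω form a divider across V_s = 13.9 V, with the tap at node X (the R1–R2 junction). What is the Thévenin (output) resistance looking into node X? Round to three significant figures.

R_th ≈ 9.01 Ω

Zeroing V_s shorts the top of R1 to ground, so R_th = R1 ‖ R2 = 9.008 Ω.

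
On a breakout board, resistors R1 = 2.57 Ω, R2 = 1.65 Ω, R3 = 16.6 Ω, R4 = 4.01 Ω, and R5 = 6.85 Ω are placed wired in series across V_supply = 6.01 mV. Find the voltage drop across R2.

V ≈ 0.313 mV

Series total: ΣR = 2.57 + 1.65 + 16.6 + 4.01 + 6.85 = 31.68 Ω.
V = V_supply · R/ΣR = 6.01 × 0.05208 = 0.3130 mV.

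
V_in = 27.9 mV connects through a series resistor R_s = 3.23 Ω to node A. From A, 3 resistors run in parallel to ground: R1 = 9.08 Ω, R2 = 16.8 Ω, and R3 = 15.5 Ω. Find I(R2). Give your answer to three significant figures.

Parallel bank: R_p = 1/(1/9.08 + 1/16.8 + 1/15.5) = 4.270 Ω.
V_A = 27.9 × 4.270/7.500 = 15.88 mV.
I(R2) = V_A / R2 = 15.88/16.8 = 0.9455 mA.
(Check via current divider: I_total = 3.720 mA; share G_k/ΣG = 0.2542 → same result.)

I ≈ 0.946 mA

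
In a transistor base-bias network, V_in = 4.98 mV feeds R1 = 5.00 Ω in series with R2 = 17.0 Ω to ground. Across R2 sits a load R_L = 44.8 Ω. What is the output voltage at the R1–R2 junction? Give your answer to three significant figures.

V_out ≈ 3.54 mV

First combine the lower leg with the load: R2 ‖ R_L = 12.32 Ω.
Now apply the divider: V_out = 4.98 × 0.7114 = 3.543 mV.
(Unloaded it would be 3.85 mV; the load pulls it down.)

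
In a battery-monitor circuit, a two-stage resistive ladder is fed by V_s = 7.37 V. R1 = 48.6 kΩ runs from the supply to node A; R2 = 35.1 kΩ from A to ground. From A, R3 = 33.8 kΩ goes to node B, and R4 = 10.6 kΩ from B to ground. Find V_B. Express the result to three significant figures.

V_B ≈ 0.506 V

Node A sees R2 in parallel with the series input of stage 2, R3 + R4 = 44.40 kΩ.
Effective lower resistance at A: R2 ‖ 44.40 = 19.60 kΩ.
First divider: V_A = V_s · 19.60/(48.6 + 19.60) = 2.118 V.
Then the unloaded second divider: V_B = V_A × R4/(R3+R4) = 2.118 × 0.2387 = 0.5057 V.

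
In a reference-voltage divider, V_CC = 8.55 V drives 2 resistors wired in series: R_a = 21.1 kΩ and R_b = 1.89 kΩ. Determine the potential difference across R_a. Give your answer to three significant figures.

Total series resistance ΣR = 21.1 + 1.89 = 22.99 kΩ.
Voltage divider: V = V_CC · (21.10 / 22.99) = 8.55 × 0.9178 = 7.847 V.

V ≈ 7.85 V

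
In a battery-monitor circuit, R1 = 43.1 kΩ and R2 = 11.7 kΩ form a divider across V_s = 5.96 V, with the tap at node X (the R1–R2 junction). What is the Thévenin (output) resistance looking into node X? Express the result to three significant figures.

With V_s suppressed (replaced by a short), R_th = R1 ‖ R2 = (43.10 × 11.7)/(43.10 + 11.7) = 9.202 kΩ.

R_th ≈ 9.20 kΩ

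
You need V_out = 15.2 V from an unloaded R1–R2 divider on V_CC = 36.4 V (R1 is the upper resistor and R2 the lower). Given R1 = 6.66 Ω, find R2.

The divider ratio is R2/(R1+R2) = 15.2/36.4 = 0.4176.
R2 = R1 · 0.4176/(1 − 0.4176) = 4.775 Ω.

R2 ≈ 4.78 Ω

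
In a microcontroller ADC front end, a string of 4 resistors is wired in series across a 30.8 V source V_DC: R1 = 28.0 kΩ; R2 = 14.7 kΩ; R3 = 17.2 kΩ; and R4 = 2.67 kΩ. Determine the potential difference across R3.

V ≈ 8.47 V

ΣR = 28.0 + 14.7 + 17.2 + 2.67 = 62.57 kΩ.
V = V_DC · R/ΣR = 30.8 × 0.2749 = 8.467 V.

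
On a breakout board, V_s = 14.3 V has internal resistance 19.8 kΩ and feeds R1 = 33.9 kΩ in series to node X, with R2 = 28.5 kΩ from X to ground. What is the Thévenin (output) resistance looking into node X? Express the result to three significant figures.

R_th ≈ 18.6 kΩ

R1' = 19.8 + 33.9 = 53.70 kΩ (source resistance + R1).
With V_s suppressed (replaced by a short), R_th = R1' ‖ R2 = (53.70 × 28.5)/(53.70 + 28.5) = 18.62 kΩ.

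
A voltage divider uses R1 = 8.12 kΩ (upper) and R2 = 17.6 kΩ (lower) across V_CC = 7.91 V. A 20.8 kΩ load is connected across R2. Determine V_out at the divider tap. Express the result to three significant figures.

First combine the lower leg with the load: R2 ‖ R_L = 9.533 kΩ.
Then V_out = V_CC · R2'/(R1 + R2') = 7.91 × 9.533/17.65 = 4.272 V.

V_out ≈ 4.27 V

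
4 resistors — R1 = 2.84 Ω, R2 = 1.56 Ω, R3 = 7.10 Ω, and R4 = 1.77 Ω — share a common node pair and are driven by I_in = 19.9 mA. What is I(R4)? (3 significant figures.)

Total conductance ΣG = 1/2.84 + 1/1.56 + 1/7.10 + 1/1.77 = 1.699 (units of 1/Ω).
R4 takes the fraction G_k/ΣG = 0.5650/1.699 = 0.3325, so I = 19.9 × 0.3325 = 6.618 mA.

I ≈ 6.62 mA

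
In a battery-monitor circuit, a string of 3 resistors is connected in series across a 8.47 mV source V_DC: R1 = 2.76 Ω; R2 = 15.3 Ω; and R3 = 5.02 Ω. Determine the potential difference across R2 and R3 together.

Total series resistance ΣR = 2.76 + 15.3 + 5.02 = 23.08 Ω.
R_{R2..R3} = 15.3 + 5.02 = 20.32 Ω.
Voltage divider: V = V_DC · (20.32 / 23.08) = 8.47 × 0.8804 = 7.457 mV.

V ≈ 7.46 mV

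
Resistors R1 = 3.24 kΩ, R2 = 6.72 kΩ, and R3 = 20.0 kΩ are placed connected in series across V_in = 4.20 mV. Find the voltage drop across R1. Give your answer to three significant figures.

Series total: ΣR = 3.24 + 6.72 + 20.0 = 29.96 kΩ.
By the voltage-divider rule, V = 4.20 × 3.240/29.96 = 0.4542 mV.

V ≈ 0.454 mV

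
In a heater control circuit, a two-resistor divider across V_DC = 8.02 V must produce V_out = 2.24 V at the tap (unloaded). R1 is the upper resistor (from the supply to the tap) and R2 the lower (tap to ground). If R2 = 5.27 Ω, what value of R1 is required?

Required fraction k = V_out/V_DC = 0.2793.
Rearranging, R1 = R2·(1−k)/k = 5.27 × 2.580 = 13.60 Ω.

R1 ≈ 13.6 Ω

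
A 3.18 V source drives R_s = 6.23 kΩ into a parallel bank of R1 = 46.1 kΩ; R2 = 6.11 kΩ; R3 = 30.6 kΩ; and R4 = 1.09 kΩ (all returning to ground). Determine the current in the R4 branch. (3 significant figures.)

Combine the parallel branches: R_p = (1/46.1 + 1/6.11 + 1/30.6 + 1/1.09)⁻¹ = 0.8807 kΩ.
V_A = 3.18 × 0.8807/7.111 = 0.3939 V.
Branch current I = V_A/R4 = 0.3939/1.09 = 0.3613 mA.

I ≈ 0.361 mA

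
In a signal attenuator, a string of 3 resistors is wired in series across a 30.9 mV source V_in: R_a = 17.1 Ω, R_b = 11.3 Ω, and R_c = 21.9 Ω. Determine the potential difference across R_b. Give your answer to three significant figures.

V ≈ 6.94 mV

ΣR = 17.1 + 11.3 + 21.9 = 50.30 Ω.
By the voltage-divider rule, V = 30.9 × 11.30/50.30 = 6.942 mV.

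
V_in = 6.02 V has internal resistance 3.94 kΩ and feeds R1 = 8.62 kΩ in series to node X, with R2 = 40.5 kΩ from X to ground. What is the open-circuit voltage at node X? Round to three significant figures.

R1' = 3.94 + 8.62 = 12.56 kΩ (source resistance + R1).
With X open, the divider is unloaded: V_th = 6.02 × 40.5/53.06 = 4.595 V.

V_th ≈ 4.59 V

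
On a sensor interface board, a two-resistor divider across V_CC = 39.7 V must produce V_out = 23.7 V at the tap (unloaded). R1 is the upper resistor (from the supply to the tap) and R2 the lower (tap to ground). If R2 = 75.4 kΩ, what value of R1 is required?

R1 ≈ 50.9 kΩ

Required fraction k = V_out/V_CC = 0.5970.
R1 = R2·(1/k − 1) = 75.4 × 0.6751 = 50.90 kΩ.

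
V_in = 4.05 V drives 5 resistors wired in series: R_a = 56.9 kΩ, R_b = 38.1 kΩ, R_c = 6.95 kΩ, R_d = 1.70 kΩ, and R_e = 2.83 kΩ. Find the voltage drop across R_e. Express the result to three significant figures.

V ≈ 0.108 V

Total series resistance ΣR = 56.9 + 38.1 + 6.95 + 1.70 + 2.83 = 106.5 kΩ.
V = V_in · R/ΣR = 4.05 × 0.02658 = 0.1076 V.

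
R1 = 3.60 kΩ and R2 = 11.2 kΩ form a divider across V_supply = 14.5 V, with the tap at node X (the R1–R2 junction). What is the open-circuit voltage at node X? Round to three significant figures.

V_th ≈ 11.0 V

Open-circuit (no load on X): V_th = V_supply · R2/(R1 + R2) = 14.5 × 11.2/(3.600 + 11.2) = 10.97 V.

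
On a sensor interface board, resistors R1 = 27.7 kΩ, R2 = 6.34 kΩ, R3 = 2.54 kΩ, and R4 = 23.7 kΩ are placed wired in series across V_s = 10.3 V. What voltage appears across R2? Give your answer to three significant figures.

V ≈ 1.08 V

Total series resistance ΣR = 27.7 + 6.34 + 2.54 + 23.7 = 60.28 kΩ.
By the voltage-divider rule, V = 10.3 × 6.340/60.28 = 1.083 V.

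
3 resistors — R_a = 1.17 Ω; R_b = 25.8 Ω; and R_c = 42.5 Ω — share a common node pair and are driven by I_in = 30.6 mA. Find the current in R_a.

ΣG = 1/1.17 + 1/25.8 + 1/42.5 = 0.9170.
R_a takes the fraction G_k/ΣG = 0.8547/0.9170 = 0.9321, so I = 30.6 × 0.9321 = 28.52 mA.

I ≈ 28.5 mA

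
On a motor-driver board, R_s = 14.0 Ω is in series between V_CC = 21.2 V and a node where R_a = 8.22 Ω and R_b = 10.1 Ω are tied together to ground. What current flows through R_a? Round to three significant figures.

Parallel bank: R_p = 1/(1/8.22 + 1/10.1) = 4.532 Ω.
Node voltage V_A = V_CC · R_p/(R_s + R_p) = 21.2 × 0.2445 = 5.184 V.
I(R_a) = V_A / R_a = 5.184/8.22 = 0.6307 A.

I ≈ 0.631 A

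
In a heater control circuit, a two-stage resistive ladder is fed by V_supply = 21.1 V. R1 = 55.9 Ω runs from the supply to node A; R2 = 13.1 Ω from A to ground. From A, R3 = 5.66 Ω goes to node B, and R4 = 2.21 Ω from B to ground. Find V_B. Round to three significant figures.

The second stage (R3 + R4 = 7.870 Ω) loads node A in parallel with R2.
R2 ‖ (R3+R4) = 4.916 Ω.
So V_A = 21.1 × 0.08084 = 1.706 V.
V_B = V_A × 0.2808 = 0.4790 V.

V_B ≈ 0.479 V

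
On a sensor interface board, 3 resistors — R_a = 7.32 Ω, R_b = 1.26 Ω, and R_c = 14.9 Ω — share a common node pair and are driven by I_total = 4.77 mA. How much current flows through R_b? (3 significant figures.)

Total conductance ΣG = 1/7.32 + 1/1.26 + 1/14.9 = 0.9974 (units of 1/Ω).
R_b takes the fraction G_k/ΣG = 0.7937/0.9974 = 0.7957, so I = 4.77 × 0.7957 = 3.796 mA.

I ≈ 3.80 mA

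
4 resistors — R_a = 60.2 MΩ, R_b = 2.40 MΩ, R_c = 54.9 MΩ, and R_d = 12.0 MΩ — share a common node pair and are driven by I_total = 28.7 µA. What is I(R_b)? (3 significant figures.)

I ≈ 22.4 µA

ΣG = 1/60.2 + 1/2.40 + 1/54.9 + 1/12.0 = 0.5348.
Current divider: I(R_b) = I_total · G_k/ΣG = 28.7 × (0.4167/0.5348) = 28.7 × 0.7791 = 22.36 µA.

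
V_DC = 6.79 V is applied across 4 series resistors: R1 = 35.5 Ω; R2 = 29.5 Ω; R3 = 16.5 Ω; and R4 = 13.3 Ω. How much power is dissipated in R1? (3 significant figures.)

Series current I = V_DC/ΣR = 6.79/94.80 = 0.07162 A.
V(R1) = I·R = 2.543 V; P = V·I = 2.543 × 0.07162 = 0.1821 W.

P ≈ 0.182 W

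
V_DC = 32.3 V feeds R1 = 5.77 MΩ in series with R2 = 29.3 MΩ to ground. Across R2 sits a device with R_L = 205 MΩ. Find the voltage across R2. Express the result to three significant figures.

R2 ‖ R_L = (29.3 × 205)/(29.3 + 205) = 25.64 MΩ.
Now apply the divider: V_out = 32.3 × 0.8163 = 26.37 V.
(Unloaded it would be 27.0 V; the load pulls it down.)

V_out ≈ 26.4 V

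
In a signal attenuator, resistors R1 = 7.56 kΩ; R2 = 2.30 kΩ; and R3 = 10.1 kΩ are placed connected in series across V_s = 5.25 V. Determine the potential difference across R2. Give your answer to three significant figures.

V ≈ 0.605 V

Series total: ΣR = 7.56 + 2.30 + 10.1 = 19.96 kΩ.
V = V_s · R/ΣR = 5.25 × 0.1152 = 0.6050 V.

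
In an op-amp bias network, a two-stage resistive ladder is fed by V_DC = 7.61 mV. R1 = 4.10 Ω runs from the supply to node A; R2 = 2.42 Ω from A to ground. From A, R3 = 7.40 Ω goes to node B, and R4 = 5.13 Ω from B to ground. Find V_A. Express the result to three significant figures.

V_A ≈ 2.52 mV

Node A sees R2 in parallel with the series input of stage 2, R3 + R4 = 12.53 Ω.
R2 ‖ (R3+R4) = 2.028 Ω.
V_A = 7.61 × 2.028/(4.10 + 2.028) = 2.519 mV.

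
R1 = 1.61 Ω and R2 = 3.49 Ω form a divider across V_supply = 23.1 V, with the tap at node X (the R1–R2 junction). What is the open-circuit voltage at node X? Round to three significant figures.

V_th ≈ 15.8 V

With X open, the divider is unloaded: V_th = 23.1 × 3.49/5.100 = 15.81 V.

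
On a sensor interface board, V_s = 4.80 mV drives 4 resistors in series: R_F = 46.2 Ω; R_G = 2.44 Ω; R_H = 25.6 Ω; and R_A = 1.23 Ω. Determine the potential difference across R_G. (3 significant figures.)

V ≈ 0.155 mV

ΣR = 46.2 + 2.44 + 25.6 + 1.23 = 75.47 Ω.
V = V_s · R/ΣR = 4.80 × 0.03233 = 0.1552 mV.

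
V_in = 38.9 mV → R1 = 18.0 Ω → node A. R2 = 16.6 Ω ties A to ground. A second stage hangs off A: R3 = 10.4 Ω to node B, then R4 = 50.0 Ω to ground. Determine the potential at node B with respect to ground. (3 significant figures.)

V_B ≈ 13.5 mV

Node A sees R2 in parallel with the series input of stage 2, R3 + R4 = 60.40 Ω.
R2 ‖ (R3+R4) = 13.02 Ω.
First divider: V_A = V_in · 13.02/(18.0 + 13.02) = 16.33 mV.
Stage 2 is unloaded, so V_B = V_A · R4/(R3+R4) = 16.33 × 50.0/60.40 = 13.52 mV.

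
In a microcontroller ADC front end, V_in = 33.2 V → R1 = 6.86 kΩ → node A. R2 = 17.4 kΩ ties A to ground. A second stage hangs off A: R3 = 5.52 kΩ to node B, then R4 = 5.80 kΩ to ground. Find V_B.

V_B ≈ 8.50 V

Node A sees R2 in parallel with the series input of stage 2, R3 + R4 = 11.32 kΩ.
Effective lower resistance at A: R2 ‖ 11.32 = 6.858 kΩ.
V_A = 33.2 × 6.858/(6.86 + 6.858) = 16.60 V.
Stage 2 is unloaded, so V_B = V_A · R4/(R3+R4) = 16.60 × 5.80/11.32 = 8.504 V.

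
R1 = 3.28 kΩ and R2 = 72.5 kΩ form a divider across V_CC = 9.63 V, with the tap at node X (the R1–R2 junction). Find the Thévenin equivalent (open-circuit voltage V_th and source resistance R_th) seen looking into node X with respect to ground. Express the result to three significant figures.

V_th ≈ 9.21 V, R_th ≈ 3.14 kΩ

With X open, the divider is unloaded: V_th = 9.63 × 72.5/75.78 = 9.213 V.
With V_CC suppressed (replaced by a short), R_th = R1 ‖ R2 = (3.280 × 72.5)/(3.280 + 72.5) = 3.138 kΩ.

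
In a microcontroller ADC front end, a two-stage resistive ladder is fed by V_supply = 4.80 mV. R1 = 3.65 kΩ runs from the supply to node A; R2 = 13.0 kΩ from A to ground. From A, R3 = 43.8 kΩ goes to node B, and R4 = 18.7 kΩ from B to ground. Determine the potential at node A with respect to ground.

Looking into the second stage from A: R3 + R4 = 62.50 kΩ appears in parallel with R2.
R2 ‖ (R3+R4) = 10.76 kΩ.
V_A = 4.80 × 10.76/(3.65 + 10.76) = 3.584 mV.

V_A ≈ 3.58 mV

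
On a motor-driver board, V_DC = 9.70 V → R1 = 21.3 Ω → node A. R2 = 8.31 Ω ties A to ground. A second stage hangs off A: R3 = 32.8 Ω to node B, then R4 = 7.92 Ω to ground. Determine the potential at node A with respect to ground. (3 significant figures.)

The second stage (R3 + R4 = 40.72 Ω) loads node A in parallel with R2.
Effective lower resistance at A: R2 ‖ 40.72 = 6.902 Ω.
V_A = 9.70 × 6.902/(21.3 + 6.902) = 2.374 V.

V_A ≈ 2.37 V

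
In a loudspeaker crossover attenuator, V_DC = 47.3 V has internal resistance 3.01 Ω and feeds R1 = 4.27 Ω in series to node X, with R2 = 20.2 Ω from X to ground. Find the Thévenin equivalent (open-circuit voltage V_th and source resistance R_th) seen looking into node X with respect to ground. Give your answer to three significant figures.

V_th ≈ 34.8 V, R_th ≈ 5.35 Ω

R1' = 3.01 + 4.27 = 7.280 Ω (source resistance + R1).
With X open, the divider is unloaded: V_th = 47.3 × 20.2/27.48 = 34.77 V.
Zeroing V_DC shorts the top of R1' to ground, so R_th = R1' ‖ R2 = 5.351 Ω.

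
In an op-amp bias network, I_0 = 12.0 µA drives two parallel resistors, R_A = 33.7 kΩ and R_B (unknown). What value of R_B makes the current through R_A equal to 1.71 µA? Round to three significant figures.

R_B ≈ 5.60 kΩ

Two-branch current divider: I_A = I_0 · R_B/(R_A + R_B).
1.71/12.0 = R_B/(R_A + R_B) → R_B = R_A · (0.1425)/(1 − 0.1425) = 33.7 × 0.1662 = 5.600 kΩ.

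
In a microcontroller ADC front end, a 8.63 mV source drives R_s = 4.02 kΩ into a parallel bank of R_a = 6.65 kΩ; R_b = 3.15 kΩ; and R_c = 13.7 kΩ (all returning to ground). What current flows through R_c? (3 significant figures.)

I ≈ 0.198 µA

Equivalent of the parallel group: R_p = 1.849 kΩ.
V_A = 8.63 × 1.849/5.869 = 2.719 mV.
I(R_c) = V_A / R_c = 2.719/13.7 = 0.1985 µA.
(Check via current divider: I_total = 1.470 µA; share G_k/ΣG = 0.1350 → same result.)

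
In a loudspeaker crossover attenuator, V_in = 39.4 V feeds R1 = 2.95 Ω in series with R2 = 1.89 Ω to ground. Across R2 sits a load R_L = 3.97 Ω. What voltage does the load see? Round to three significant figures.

V_out ≈ 11.9 V

The load sits in parallel with R2, giving an effective lower resistance R2' = R2·R_L/(R2+R_L) = 1.280 Ω.
Then V_out = V_in · R2'/(R1 + R2') = 39.4 × 1.280/4.230 = 11.93 V.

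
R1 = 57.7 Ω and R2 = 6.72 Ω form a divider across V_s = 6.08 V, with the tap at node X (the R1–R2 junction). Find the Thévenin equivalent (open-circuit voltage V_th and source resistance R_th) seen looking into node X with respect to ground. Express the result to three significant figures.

Open-circuit (no load on X): V_th = V_s · R2/(R1 + R2) = 6.08 × 6.72/(57.70 + 6.72) = 0.6342 V.
With V_s suppressed (replaced by a short), R_th = R1 ‖ R2 = (57.70 × 6.72)/(57.70 + 6.72) = 6.019 Ω.

V_th ≈ 0.634 V, R_th ≈ 6.02 Ω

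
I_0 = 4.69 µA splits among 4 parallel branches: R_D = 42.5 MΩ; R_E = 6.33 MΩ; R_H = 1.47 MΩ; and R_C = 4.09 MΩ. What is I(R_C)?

I ≈ 1.04 µA

Conductances: ΣG = 1/42.5 + 1/6.33 + 1/1.47 + 1/4.09 = 1.106 (1/MΩ).
By the current-divider rule, I = I_0 · G_k/ΣG = 4.69 × 0.2210 = 1.037 µA.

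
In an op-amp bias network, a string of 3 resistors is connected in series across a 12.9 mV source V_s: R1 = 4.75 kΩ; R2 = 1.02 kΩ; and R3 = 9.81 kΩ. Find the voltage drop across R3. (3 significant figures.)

ΣR = 4.75 + 1.02 + 9.81 = 15.58 kΩ.
By the voltage-divider rule, V = 12.9 × 9.810/15.58 = 8.123 mV.

V ≈ 8.12 mV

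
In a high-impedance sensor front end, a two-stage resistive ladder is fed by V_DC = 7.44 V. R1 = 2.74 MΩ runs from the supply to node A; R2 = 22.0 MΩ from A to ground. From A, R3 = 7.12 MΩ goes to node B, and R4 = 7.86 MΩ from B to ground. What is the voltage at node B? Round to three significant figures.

Node A sees R2 in parallel with the series input of stage 2, R3 + R4 = 14.98 MΩ.
Effective lower resistance at A: R2 ‖ 14.98 = 8.912 MΩ.
First divider: V_A = V_DC · 8.912/(2.74 + 8.912) = 5.690 V.
Then the unloaded second divider: V_B = V_A × R4/(R3+R4) = 5.690 × 0.5247 = 2.986 V.

V_B ≈ 2.99 V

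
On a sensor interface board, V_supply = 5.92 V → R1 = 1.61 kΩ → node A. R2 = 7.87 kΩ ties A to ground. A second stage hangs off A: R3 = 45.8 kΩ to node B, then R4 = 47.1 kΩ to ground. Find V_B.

V_B ≈ 2.46 V

Node A sees R2 in parallel with the series input of stage 2, R3 + R4 = 92.90 kΩ.
R2 ‖ (R3+R4) = 7.255 kΩ.
V_A = 5.92 × 7.255/(1.61 + 7.255) = 4.845 V.
V_B = V_A × 0.5070 = 2.456 V.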